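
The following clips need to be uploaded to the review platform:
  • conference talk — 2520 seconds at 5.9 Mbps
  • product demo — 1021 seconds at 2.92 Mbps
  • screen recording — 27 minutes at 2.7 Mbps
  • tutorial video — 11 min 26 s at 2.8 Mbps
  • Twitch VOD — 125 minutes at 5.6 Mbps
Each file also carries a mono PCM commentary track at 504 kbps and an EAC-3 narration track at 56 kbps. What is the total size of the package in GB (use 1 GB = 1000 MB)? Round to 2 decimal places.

9.20 GB

Audio total: 504 + 56 = 560 kbps = 0.560 Mbps.
conference talk: 6.460 Mbps × 2520 s = 16279.2 Mb
product demo: 3.480 Mbps × 1021 s = 3553.1 Mb
screen recording: 3.260 Mbps × 1620 s = 5281.2 Mb
tutorial video: 3.360 Mbps × 686 s = 2305.0 Mb
Twitch VOD: 6.160 Mbps × 7500 s = 46200.0 Mb
Total: 73618.4 Mb = 9202.3 MB.
= 9.202 GB.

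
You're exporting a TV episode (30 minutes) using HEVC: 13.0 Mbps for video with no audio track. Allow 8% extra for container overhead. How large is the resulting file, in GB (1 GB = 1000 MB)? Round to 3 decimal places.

30 min = 1800 s
Total bitrate: 13.0 Mbps.
Stream data: 13.000 Mbps × 1800 s = 23400.0 Mb.
With 8% container overhead: ×1.08.
25,272 Mb ÷ 8 = 3,159 MB → 3.159 GB.

3.159 GB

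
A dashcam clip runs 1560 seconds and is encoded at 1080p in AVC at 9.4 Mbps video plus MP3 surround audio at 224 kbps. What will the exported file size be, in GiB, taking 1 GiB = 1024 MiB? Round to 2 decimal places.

Audio: 224 kbps = 0.224 Mbps.
Total bitrate: 9.4 + 0.224 = 9.624 Mbps.
Stream data: 9.624 Mbps × 1560 s = 15013.4 Mb.
15,013 Mb = 1,876,680,000 bytes ÷ 1,073,741,824 = 1.748 GiB.

1.75 GiB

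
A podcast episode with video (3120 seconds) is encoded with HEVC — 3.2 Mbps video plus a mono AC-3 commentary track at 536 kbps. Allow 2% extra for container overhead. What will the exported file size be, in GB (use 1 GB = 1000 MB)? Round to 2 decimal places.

1.49 GB

Audio: 536 kbps = 0.536 Mbps.
Total bitrate: 3.2 + 0.536 = 3.736 Mbps.
Stream data: 3.736 Mbps × 3120 s = 11656.3 Mb.
With 2% container overhead: ×1.02.
11,889 Mb ÷ 8 = 1,486 MB → 1.486 GB.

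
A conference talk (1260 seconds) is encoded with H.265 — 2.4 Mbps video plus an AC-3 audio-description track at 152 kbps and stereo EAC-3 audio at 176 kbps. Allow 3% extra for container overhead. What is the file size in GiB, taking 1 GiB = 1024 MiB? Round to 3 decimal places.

0.412 GiB

Audio total: 152 + 176 = 328 kbps = 0.328 Mbps.
Total bitrate: 2.4 + 0.328 = 2.728 Mbps.
Stream data: 2.728 Mbps × 1260 s = 3437.3 Mb.
With 3% container overhead: ×1.03.
3,540 Mb = 442,549,800 bytes ÷ 1,073,741,824 = 0.4122 GiB.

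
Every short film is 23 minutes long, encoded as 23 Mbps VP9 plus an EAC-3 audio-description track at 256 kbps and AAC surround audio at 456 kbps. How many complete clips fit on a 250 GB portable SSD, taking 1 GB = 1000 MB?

61

23 min = 1380 s
Audio total: 256 + 456 = 712 kbps = 0.712 Mbps.
Total bitrate: 23.712 Mbps.
Per item: 23.712 Mbps × 1380 s = 32,723 Mb = 4,090 MB.
Capacity: 250 GB = 2,000,000 Mb; 61.12 items → 61 complete.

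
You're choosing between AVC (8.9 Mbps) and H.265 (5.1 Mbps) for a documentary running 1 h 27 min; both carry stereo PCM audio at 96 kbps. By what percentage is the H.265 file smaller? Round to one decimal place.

42.2%

1 h 27 min = 87 min = 5220 s
Audio: 96 kbps = 0.096 Mbps.
AVC: 8.996 Mbps × 5220 s = 46959.1 Mb = 5.467 GiB.
H.265: 5.196 Mbps × 5220 s = 27123.1 Mb = 3.158 GiB.
Reduction: (1 − 3.158/5.467) × 100 = 42.24%.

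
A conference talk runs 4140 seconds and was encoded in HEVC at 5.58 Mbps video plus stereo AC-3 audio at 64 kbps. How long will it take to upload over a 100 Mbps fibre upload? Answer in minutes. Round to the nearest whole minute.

4 minutes

Audio: 64 kbps = 0.064 Mbps.
Total bitrate: 5.644 Mbps.
File: 5.644 Mbps × 4140 s = 23366.2 Mb.
At 100 Mbps: 23366.2 / 100 = 233.7 s ≈ 3.89 minutes.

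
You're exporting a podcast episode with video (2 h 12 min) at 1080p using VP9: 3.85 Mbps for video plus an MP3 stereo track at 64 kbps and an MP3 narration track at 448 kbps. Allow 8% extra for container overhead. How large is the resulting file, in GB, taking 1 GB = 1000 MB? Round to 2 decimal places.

4.66 GB

2 h 12 min = 132 min = 7920 s
Audio total: 64 + 448 = 512 kbps = 0.512 Mbps.
Total bitrate: 3.85 + 0.512 = 4.362 Mbps.
Stream data: 4.362 Mbps × 7920 s = 34547.0 Mb.
With 8% container overhead: ×1.08.
37,311 Mb ÷ 8 = 4,664 MB → 4.664 GB.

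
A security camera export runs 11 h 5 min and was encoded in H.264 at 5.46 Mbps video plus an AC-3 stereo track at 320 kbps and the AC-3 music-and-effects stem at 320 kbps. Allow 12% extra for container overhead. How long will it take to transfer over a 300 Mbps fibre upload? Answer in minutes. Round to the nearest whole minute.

11 h 5 min = 665 min = 39900 s
Audio total: 320 + 320 = 640 kbps = 0.640 Mbps.
Total bitrate: 6.100 Mbps.
File: 6.100 Mbps × 39900 s = 243390.0 Mb.
With 12% container overhead: ×1.12. → 272596.8 Mb.
At 300 Mbps: 272596.8 / 300 = 908.7 s ≈ 15.1 minutes.

15 minutes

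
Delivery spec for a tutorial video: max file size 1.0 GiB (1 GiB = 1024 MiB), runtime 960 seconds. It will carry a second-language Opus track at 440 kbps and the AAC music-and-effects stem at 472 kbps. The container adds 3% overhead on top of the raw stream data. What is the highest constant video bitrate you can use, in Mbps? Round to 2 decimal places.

7.78 Mbps

Budget: 1.0 GiB = 8589.9 Mb.
Stream payload after overhead: 8589.9 / 1.03 = 8339.7 Mb.
Total bitrate budget: 8339.7 Mb / 960 s = 8.687 Mbps.
Audio total: 440 + 472 = 912 kbps = 0.912 Mbps.
Video: 8.687 − 0.912 = 7.775 Mbps.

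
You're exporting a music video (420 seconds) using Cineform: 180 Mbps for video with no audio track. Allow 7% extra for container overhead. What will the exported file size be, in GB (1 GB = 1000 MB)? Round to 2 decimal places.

Total bitrate: 180 Mbps.
Stream data: 180.000 Mbps × 420 s = 75600.0 Mb.
With 7% container overhead: ×1.07.
80,892 Mb ÷ 8 = 10,112 MB → 10.11 GB.

10.11 GB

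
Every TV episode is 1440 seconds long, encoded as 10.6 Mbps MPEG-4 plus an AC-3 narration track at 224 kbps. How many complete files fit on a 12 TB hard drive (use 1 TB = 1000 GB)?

Audio: 224 kbps = 0.224 Mbps.
Total bitrate: 10.824 Mbps.
Per item: 10.824 Mbps × 1440 s = 15,587 Mb = 1,948 MB.
Capacity: 12 TB = 96,000,000 Mb; 6159.15 items → 6159 complete.

6159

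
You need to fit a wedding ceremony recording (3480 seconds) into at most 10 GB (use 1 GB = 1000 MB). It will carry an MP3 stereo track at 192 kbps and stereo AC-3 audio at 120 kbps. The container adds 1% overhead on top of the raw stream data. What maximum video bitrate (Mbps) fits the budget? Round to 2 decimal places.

Budget: 10 GB = 80000.0 Mb.
Stream payload after overhead: 80000.0 / 1.01 = 79207.9 Mb.
Total bitrate budget: 79207.9 Mb / 3480 s = 22.761 Mbps.
Audio total: 192 + 120 = 312 kbps = 0.312 Mbps.
Video: 22.761 − 0.312 = 22.449 Mbps.

22.45 Mbps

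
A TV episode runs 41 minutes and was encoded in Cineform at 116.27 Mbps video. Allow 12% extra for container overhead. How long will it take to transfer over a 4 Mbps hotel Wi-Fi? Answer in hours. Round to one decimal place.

41 min = 2460 s
File: 116.270 Mbps × 2460 s = 286024.2 Mb.
With 12% container overhead: ×1.12. → 320347.1 Mb.
At 4 Mbps: 320347.1 / 4 = 80086.8 s ≈ 22.2 hours.

22.2 hours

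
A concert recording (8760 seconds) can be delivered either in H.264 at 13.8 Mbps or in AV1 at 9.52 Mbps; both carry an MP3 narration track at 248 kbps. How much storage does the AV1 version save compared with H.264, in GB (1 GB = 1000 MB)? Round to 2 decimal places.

4.69 GB

Audio: 248 kbps = 0.248 Mbps.
H.264: 14.048 Mbps × 8760 s = 123060.5 Mb = 15.383 GB.
AV1: 9.768 Mbps × 8760 s = 85567.7 Mb = 10.696 GB.
Saving: 15.383 − 10.696 = 4.687 GB.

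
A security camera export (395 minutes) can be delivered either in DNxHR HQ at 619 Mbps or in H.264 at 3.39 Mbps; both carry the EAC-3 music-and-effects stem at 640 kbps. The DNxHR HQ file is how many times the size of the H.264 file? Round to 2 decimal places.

395 min = 23700 s
Audio: 640 kbps = 0.640 Mbps.
DNxHR HQ: 619.640 Mbps × 23700 s = 14685468.0 Mb = 1835.684 GB.
H.264: 4.030 Mbps × 23700 s = 95511.0 Mb = 11.939 GB.
Ratio: 1835.684 / 11.939 = 153.757.

153.76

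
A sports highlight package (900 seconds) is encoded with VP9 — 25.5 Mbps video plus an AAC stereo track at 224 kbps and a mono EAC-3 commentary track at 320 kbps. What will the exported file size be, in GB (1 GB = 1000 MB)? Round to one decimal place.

2.9 GB

Audio total: 224 + 320 = 544 kbps = 0.544 Mbps.
Total bitrate: 25.5 + 0.544 = 26.044 Mbps.
Stream data: 26.044 Mbps × 900 s = 23439.6 Mb.
23,440 Mb ÷ 8 = 2,930 MB → 2.930 GB.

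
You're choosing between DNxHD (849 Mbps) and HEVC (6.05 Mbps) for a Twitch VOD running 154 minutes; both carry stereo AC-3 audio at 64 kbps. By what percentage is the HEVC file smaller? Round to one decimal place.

154 min = 9240 s
Audio: 64 kbps = 0.064 Mbps.
DNxHD: 849.064 Mbps × 9240 s = 7845351.4 Mb = 980.669 GB.
HEVC: 6.114 Mbps × 9240 s = 56493.4 Mb = 7.062 GB.
Reduction: (1 − 7.062/980.669) × 100 = 99.28%.

99.3%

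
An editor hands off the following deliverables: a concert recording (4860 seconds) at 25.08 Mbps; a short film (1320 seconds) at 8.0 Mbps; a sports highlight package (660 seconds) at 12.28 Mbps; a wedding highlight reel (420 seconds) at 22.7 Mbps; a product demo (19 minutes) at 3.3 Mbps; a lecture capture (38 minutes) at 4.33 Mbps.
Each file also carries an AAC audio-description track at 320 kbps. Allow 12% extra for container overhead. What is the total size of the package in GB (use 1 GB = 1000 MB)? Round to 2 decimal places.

Audio: 320 kbps = 0.320 Mbps.
concert recording: 25.400 Mbps × 4860 s × 1.12 = 138257.3 Mb
short film: 8.320 Mbps × 1320 s × 1.12 = 12300.3 Mb
sports highlight package: 12.600 Mbps × 660 s × 1.12 = 9313.9 Mb
wedding highlight reel: 23.020 Mbps × 420 s × 1.12 = 10828.6 Mb
product demo: 3.620 Mbps × 1140 s × 1.12 = 4622.0 Mb
lecture capture: 4.650 Mbps × 2280 s × 1.12 = 11874.2 Mb
Total: 187196.4 Mb = 23399.5 MB.
= 23.40 GB.

23.40 GB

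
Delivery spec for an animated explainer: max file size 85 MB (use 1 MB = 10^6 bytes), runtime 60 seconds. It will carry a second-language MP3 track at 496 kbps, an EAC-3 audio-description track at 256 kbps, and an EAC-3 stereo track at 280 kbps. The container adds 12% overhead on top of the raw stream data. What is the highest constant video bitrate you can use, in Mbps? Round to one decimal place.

9.1 Mbps

Budget: 85 MB = 680.0 Mb.
Stream payload after overhead: 680.0 / 1.12 = 607.1 Mb.
Total bitrate budget: 607.1 Mb / 60 s = 10.119 Mbps.
Audio total: 496 + 256 + 280 = 1032 kbps = 1.032 Mbps.
Video: 10.119 − 1.032 = 9.087 Mbps.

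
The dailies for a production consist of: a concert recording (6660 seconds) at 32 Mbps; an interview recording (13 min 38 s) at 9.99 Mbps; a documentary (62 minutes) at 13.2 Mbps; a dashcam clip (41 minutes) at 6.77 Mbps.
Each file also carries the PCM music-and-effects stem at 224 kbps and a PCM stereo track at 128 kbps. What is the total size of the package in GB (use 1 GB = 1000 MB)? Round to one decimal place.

36.5 GB

Audio total: 224 + 128 = 352 kbps = 0.352 Mbps.
concert recording: 32.352 Mbps × 6660 s = 215464.3 Mb
interview recording: 10.342 Mbps × 818 s = 8459.8 Mb
documentary: 13.552 Mbps × 3720 s = 50413.4 Mb
dashcam clip: 7.122 Mbps × 2460 s = 17520.1 Mb
Total: 291857.6 Mb = 36482.2 MB.
= 36.48 GB.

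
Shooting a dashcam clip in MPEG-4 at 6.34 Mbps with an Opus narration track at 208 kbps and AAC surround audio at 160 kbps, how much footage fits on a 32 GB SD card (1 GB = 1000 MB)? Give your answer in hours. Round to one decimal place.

Audio total: 208 + 160 = 368 kbps = 0.368 Mbps.
Total bitrate: 6.34 + 0.368 = 6.708 Mbps.
Capacity: 32 GB = 256,000 Mb.
Recording time: 256,000 / 6.708 = 38,163 s ≈ 10.6 hours.

10.6 hours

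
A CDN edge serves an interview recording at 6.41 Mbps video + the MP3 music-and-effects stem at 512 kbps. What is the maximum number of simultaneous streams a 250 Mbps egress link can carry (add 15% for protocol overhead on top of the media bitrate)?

31

Audio: 512 kbps = 0.512 Mbps.
Per-viewer media rate: 6.922 Mbps.
On the wire with 15% overhead: 7.960 Mbps.
250 Mbps = 250.0 Mbps; 250.0 / 7.960 = 31.41 → 31 viewers.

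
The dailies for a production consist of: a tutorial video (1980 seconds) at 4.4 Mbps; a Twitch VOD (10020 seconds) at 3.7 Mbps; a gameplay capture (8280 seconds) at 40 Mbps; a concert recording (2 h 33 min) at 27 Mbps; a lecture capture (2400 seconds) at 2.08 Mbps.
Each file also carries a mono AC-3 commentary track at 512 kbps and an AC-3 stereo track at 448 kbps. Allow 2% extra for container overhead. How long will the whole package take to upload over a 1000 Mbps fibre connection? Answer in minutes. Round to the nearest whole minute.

Audio total: 512 + 448 = 960 kbps = 0.960 Mbps.
tutorial video: 5.360 Mbps × 1980 s × 1.02 = 10825.1 Mb
Twitch VOD: 4.660 Mbps × 10020 s × 1.02 = 47627.1 Mb
gameplay capture: 40.960 Mbps × 8280 s × 1.02 = 345931.8 Mb
concert recording: 27.960 Mbps × 9180 s × 1.02 = 261806.3 Mb
lecture capture: 3.040 Mbps × 2400 s × 1.02 = 7441.9 Mb
Total: 673632.1 Mb = 84204.0 MB.
At 1000 Mbps: 673632.1 / 1000 = 674 s ≈ 11.2 minutes.

11 minutes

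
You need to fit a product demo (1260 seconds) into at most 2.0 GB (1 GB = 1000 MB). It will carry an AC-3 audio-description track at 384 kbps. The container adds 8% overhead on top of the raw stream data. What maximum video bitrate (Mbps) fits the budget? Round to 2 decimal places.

11.37 Mbps

Budget: 2.0 GB = 16000.0 Mb.
Stream payload after overhead: 16000.0 / 1.08 = 14814.8 Mb.
Total bitrate budget: 14814.8 Mb / 1260 s = 11.758 Mbps.
Audio: 384 kbps = 0.384 Mbps.
Video: 11.758 − 0.384 = 11.374 Mbps.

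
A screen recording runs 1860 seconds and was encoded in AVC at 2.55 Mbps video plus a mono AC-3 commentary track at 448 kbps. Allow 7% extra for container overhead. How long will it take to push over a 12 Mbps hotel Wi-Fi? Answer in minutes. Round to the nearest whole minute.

8 minutes

Audio: 448 kbps = 0.448 Mbps.
Total bitrate: 2.998 Mbps.
File: 2.998 Mbps × 1860 s = 5576.3 Mb.
With 7% container overhead: ×1.07. → 5966.6 Mb.
At 12 Mbps: 5966.6 / 12 = 497.2 s ≈ 8.29 minutes.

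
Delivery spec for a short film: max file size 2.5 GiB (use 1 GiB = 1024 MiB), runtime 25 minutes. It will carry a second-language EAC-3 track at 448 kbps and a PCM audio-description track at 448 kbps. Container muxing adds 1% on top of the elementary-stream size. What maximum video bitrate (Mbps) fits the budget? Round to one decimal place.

13.3 Mbps

Budget: 2.5 GiB = 21474.8 Mb.
Stream payload after overhead: 21474.8 / 1.01 = 21262.2 Mb.
25 min = 1500 s
Total bitrate budget: 21262.2 Mb / 1500 s = 14.175 Mbps.
Audio total: 448 + 448 = 896 kbps = 0.896 Mbps.
Video: 14.175 − 0.896 = 13.279 Mbps.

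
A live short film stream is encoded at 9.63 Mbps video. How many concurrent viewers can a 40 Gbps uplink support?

4153

40 Gbps = 40,000 Mbps; 40,000 / 9.630 = 4153.69 → 4153 viewers.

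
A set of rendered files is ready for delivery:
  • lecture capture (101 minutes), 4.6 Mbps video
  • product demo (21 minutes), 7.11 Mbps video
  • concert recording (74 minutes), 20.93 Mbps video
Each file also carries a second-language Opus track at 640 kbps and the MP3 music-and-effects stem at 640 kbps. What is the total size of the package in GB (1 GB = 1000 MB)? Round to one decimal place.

Audio total: 640 + 640 = 1280 kbps = 1.280 Mbps.
lecture capture: 5.880 Mbps × 6060 s = 35632.8 Mb
product demo: 8.390 Mbps × 1260 s = 10571.4 Mb
concert recording: 22.210 Mbps × 4440 s = 98612.4 Mb
Total: 144816.6 Mb = 18102.1 MB.
= 18.10 GB.

18.1 GB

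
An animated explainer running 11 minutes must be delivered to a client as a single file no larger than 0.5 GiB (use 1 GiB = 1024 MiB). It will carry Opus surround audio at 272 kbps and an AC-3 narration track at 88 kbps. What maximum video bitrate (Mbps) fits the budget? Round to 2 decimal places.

6.15 Mbps

Budget: 0.5 GiB = 4295.0 Mb.
11 min = 660 s
Total bitrate budget: 4295.0 Mb / 660 s = 6.508 Mbps.
Audio total: 272 + 88 = 360 kbps = 0.360 Mbps.
Video: 6.508 − 0.360 = 6.148 Mbps.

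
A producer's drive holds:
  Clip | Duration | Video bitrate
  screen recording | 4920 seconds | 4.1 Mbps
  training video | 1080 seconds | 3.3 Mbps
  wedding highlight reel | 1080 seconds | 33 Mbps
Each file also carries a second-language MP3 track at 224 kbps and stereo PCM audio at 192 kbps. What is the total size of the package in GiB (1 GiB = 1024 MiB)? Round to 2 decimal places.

7.26 GiB

Audio total: 224 + 192 = 416 kbps = 0.416 Mbps.
screen recording: 4.516 Mbps × 4920 s = 22218.7 Mb
training video: 3.716 Mbps × 1080 s = 4013.3 Mb
wedding highlight reel: 33.416 Mbps × 1080 s = 36089.3 Mb
Total: 62321.3 Mb = 7790.2 MB.
= 7.255 GiB.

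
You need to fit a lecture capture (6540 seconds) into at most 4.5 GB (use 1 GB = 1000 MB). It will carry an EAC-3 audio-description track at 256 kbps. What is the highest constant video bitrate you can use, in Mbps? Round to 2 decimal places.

Budget: 4.5 GB = 36000.0 Mb.
Total bitrate budget: 36000.0 Mb / 6540 s = 5.505 Mbps.
Audio: 256 kbps = 0.256 Mbps.
Video: 5.505 − 0.256 = 5.249 Mbps.

5.25 Mbps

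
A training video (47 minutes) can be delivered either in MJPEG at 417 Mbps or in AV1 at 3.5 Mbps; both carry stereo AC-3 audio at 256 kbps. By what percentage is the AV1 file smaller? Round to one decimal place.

99.1%

47 min = 2820 s
Audio: 256 kbps = 0.256 Mbps.
MJPEG: 417.256 Mbps × 2820 s = 1176661.9 Mb = 136.981 GiB.
AV1: 3.756 Mbps × 2820 s = 10591.9 Mb = 1.233 GiB.
Reduction: (1 − 1.233/136.981) × 100 = 99.10%.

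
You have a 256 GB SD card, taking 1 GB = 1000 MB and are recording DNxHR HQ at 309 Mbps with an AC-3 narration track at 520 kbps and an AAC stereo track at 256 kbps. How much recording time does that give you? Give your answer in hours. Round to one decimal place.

Audio total: 520 + 256 = 776 kbps = 0.776 Mbps.
Total bitrate: 309 + 0.776 = 309.776 Mbps.
Capacity: 256 GB = 2,048,000 Mb.
Recording time: 2,048,000 / 309.776 = 6,611 s ≈ 1.84 hours.

1.8 hours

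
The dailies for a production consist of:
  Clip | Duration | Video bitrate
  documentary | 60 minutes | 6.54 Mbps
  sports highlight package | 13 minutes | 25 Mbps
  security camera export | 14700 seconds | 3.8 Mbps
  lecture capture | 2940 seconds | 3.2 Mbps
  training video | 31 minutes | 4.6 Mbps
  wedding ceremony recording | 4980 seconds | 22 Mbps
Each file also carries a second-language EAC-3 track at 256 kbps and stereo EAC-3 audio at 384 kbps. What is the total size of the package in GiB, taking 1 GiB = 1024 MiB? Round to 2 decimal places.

Audio total: 256 + 384 = 640 kbps = 0.640 Mbps.
documentary: 7.180 Mbps × 3600 s = 25848.0 Mb
sports highlight package: 25.640 Mbps × 780 s = 19999.2 Mb
security camera export: 4.440 Mbps × 14700 s = 65268.0 Mb
lecture capture: 3.840 Mbps × 2940 s = 11289.6 Mb
training video: 5.240 Mbps × 1860 s = 9746.4 Mb
wedding ceremony recording: 22.640 Mbps × 4980 s = 112747.2 Mb
Total: 244898.4 Mb = 30612.3 MB.
= 28.51 GiB.

28.51 GiB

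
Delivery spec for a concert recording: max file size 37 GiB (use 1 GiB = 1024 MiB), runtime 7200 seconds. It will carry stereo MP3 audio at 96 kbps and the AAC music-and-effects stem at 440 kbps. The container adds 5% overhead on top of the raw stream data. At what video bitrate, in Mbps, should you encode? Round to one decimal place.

Budget: 37 GiB = 317827.6 Mb.
Stream payload after overhead: 317827.6 / 1.05 = 302692.9 Mb.
Total bitrate budget: 302692.9 Mb / 7200 s = 42.041 Mbps.
Audio total: 96 + 440 = 536 kbps = 0.536 Mbps.
Video: 42.041 − 0.536 = 41.505 Mbps.

41.5 Mbps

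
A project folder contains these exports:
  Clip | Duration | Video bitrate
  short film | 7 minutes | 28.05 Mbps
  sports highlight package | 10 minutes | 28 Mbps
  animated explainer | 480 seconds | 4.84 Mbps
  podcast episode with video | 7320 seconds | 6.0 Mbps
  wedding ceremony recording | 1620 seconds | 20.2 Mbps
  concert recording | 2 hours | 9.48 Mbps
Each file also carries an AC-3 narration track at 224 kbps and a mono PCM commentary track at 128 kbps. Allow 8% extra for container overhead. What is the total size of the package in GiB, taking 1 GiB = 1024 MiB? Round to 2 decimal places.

22.88 GiB

Audio total: 224 + 128 = 352 kbps = 0.352 Mbps.
short film: 28.402 Mbps × 420 s × 1.08 = 12883.1 Mb
sports highlight package: 28.352 Mbps × 600 s × 1.08 = 18372.1 Mb
animated explainer: 5.192 Mbps × 480 s × 1.08 = 2691.5 Mb
podcast episode with video: 6.352 Mbps × 7320 s × 1.08 = 50216.4 Mb
wedding ceremony recording: 20.552 Mbps × 1620 s × 1.08 = 35957.8 Mb
concert recording: 9.832 Mbps × 7200 s × 1.08 = 76453.6 Mb
Total: 196574.6 Mb = 24571.8 MB.
= 22.88 GiB.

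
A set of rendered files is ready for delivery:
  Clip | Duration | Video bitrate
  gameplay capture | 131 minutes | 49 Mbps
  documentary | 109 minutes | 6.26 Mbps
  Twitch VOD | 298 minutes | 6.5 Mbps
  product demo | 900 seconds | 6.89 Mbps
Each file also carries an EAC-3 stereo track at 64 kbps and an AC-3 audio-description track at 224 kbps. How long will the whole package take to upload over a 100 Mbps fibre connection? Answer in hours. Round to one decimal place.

Audio total: 64 + 224 = 288 kbps = 0.288 Mbps.
gameplay capture: 49.288 Mbps × 7860 s = 387403.7 Mb
documentary: 6.548 Mbps × 6540 s = 42823.9 Mb
Twitch VOD: 6.788 Mbps × 17880 s = 121369.4 Mb
product demo: 7.178 Mbps × 900 s = 6460.2 Mb
Total: 558057.2 Mb = 69757.2 MB.
At 100 Mbps: 558057.2 / 100 = 5581 s ≈ 1.55 hours.

1.6 hours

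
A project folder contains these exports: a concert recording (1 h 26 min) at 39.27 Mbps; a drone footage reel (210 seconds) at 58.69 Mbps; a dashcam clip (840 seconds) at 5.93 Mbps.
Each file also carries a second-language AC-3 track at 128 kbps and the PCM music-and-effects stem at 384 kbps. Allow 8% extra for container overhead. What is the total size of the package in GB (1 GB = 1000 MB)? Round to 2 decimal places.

30.12 GB

Audio total: 128 + 384 = 512 kbps = 0.512 Mbps.
concert recording: 39.782 Mbps × 5160 s × 1.08 = 221697.1 Mb
drone footage reel: 59.202 Mbps × 210 s × 1.08 = 13427.0 Mb
dashcam clip: 6.442 Mbps × 840 s × 1.08 = 5844.2 Mb
Total: 240968.3 Mb = 30121.0 MB.
= 30.12 GB.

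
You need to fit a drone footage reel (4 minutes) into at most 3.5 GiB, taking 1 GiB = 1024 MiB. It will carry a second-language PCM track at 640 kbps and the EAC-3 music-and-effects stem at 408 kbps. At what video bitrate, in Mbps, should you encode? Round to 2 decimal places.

Budget: 3.5 GiB = 30064.8 Mb.
4 min = 240 s
Total bitrate budget: 30064.8 Mb / 240 s = 125.270 Mbps.
Audio total: 640 + 408 = 1048 kbps = 1.048 Mbps.
Video: 125.270 − 1.048 = 124.222 Mbps.

124.22 Mbps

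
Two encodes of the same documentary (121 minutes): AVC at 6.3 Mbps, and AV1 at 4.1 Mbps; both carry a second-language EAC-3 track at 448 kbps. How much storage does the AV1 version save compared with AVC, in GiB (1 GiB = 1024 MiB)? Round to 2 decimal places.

121 min = 7260 s
Audio: 448 kbps = 0.448 Mbps.
AVC: 6.748 Mbps × 7260 s = 48990.5 Mb = 5.703 GiB.
AV1: 4.548 Mbps × 7260 s = 33018.5 Mb = 3.844 GiB.
Saving: 5.703 − 3.844 = 1.859 GiB.

1.86 GiB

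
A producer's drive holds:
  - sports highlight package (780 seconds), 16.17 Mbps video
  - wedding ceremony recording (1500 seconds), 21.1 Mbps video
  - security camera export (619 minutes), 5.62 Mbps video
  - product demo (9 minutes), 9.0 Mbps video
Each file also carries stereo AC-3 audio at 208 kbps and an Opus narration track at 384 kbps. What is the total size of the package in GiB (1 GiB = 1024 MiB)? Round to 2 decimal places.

Audio total: 208 + 384 = 592 kbps = 0.592 Mbps.
sports highlight package: 16.762 Mbps × 780 s = 13074.4 Mb
wedding ceremony recording: 21.692 Mbps × 1500 s = 32538.0 Mb
security camera export: 6.212 Mbps × 37140 s = 230713.7 Mb
product demo: 9.592 Mbps × 540 s = 5179.7 Mb
Total: 281505.7 Mb = 35188.2 MB.
= 32.77 GiB.

32.77 GiB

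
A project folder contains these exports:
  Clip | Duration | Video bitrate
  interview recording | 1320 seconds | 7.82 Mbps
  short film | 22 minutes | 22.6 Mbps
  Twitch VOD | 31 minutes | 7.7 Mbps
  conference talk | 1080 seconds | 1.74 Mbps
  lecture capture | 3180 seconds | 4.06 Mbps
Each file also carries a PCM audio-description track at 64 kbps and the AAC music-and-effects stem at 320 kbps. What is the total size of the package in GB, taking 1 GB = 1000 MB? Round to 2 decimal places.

9.08 GB

Audio total: 64 + 320 = 384 kbps = 0.384 Mbps.
interview recording: 8.204 Mbps × 1320 s = 10829.3 Mb
short film: 22.984 Mbps × 1320 s = 30338.9 Mb
Twitch VOD: 8.084 Mbps × 1860 s = 15036.2 Mb
conference talk: 2.124 Mbps × 1080 s = 2293.9 Mb
lecture capture: 4.444 Mbps × 3180 s = 14131.9 Mb
Total: 72630.2 Mb = 9078.8 MB.
= 9.079 GB.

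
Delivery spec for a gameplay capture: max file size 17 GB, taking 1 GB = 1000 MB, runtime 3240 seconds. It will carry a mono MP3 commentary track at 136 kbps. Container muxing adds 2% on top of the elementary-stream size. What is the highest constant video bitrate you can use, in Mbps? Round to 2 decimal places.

Budget: 17 GB = 136000.0 Mb.
Stream payload after overhead: 136000.0 / 1.02 = 133333.3 Mb.
Total bitrate budget: 133333.3 Mb / 3240 s = 41.152 Mbps.
Audio: 136 kbps = 0.136 Mbps.
Video: 41.152 − 0.136 = 41.016 Mbps.

41.02 Mbps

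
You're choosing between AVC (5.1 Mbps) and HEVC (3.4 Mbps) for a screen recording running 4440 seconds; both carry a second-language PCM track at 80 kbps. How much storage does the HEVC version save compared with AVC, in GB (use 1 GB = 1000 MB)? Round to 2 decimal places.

Audio: 80 kbps = 0.080 Mbps.
AVC: 5.180 Mbps × 4440 s = 22999.2 Mb = 2.875 GB.
HEVC: 3.480 Mbps × 4440 s = 15451.2 Mb = 1.931 GB.
Saving: 2.875 − 1.931 = 0.944 GB.

0.94 GB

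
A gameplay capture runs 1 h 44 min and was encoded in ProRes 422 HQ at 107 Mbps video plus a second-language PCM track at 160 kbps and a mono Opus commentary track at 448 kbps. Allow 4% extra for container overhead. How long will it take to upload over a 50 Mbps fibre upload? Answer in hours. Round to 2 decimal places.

3.88 hours

1 h 44 min = 104 min = 6240 s
Audio total: 160 + 448 = 608 kbps = 0.608 Mbps.
Total bitrate: 107.608 Mbps.
File: 107.608 Mbps × 6240 s = 671473.9 Mb.
With 4% container overhead: ×1.04. → 698332.9 Mb.
At 50 Mbps: 698332.9 / 50 = 13966.7 s ≈ 3.88 hours.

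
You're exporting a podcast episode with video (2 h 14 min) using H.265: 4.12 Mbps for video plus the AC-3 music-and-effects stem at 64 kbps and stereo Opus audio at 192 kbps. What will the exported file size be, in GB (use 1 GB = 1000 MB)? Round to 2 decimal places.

2 h 14 min = 134 min = 8040 s
Audio total: 64 + 192 = 256 kbps = 0.256 Mbps.
Total bitrate: 4.12 + 0.256 = 4.376 Mbps.
Stream data: 4.376 Mbps × 8040 s = 35183.0 Mb.
35,183 Mb ÷ 8 = 4,398 MB → 4.398 GB.

4.40 GB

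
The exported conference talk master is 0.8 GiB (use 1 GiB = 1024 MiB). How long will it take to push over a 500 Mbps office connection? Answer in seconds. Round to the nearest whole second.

File: 0.8 GiB = 6871.9 Mb.
At 500 Mbps: 6871.9 / 500 = 13.7 s ≈ 13.7 seconds.

14 seconds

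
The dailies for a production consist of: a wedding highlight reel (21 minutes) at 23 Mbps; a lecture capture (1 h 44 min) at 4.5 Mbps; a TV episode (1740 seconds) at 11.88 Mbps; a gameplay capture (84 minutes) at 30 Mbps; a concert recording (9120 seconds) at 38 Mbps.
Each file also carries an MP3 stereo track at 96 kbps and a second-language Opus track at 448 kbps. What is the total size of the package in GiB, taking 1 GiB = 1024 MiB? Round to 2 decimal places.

Audio total: 96 + 448 = 544 kbps = 0.544 Mbps.
wedding highlight reel: 23.544 Mbps × 1260 s = 29665.4 Mb
lecture capture: 5.044 Mbps × 6240 s = 31474.6 Mb
TV episode: 12.424 Mbps × 1740 s = 21617.8 Mb
gameplay capture: 30.544 Mbps × 5040 s = 153941.8 Mb
concert recording: 38.544 Mbps × 9120 s = 351521.3 Mb
Total: 588220.8 Mb = 73527.6 MB.
= 68.48 GiB.

68.48 GiB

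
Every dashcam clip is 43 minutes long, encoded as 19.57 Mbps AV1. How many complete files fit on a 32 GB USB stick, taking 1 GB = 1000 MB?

5

43 min = 2580 s
Per item: 19.570 Mbps × 2580 s = 50,491 Mb = 6,311 MB.
Capacity: 32 GB = 256,000 Mb; 5.07 items → 5 complete.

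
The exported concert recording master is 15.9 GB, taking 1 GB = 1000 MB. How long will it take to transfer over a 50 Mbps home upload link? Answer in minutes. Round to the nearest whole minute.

42 minutes

File: 15.9 GB = 127200.0 Mb.
At 50 Mbps: 127200.0 / 50 = 2544.0 s ≈ 42.4 minutes.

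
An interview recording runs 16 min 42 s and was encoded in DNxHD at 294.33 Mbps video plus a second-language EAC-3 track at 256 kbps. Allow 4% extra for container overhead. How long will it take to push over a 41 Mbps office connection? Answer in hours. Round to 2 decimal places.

16 min 42 s = 1002 s
Audio: 256 kbps = 0.256 Mbps.
Total bitrate: 294.586 Mbps.
File: 294.586 Mbps × 1002 s = 295175.2 Mb.
With 4% container overhead: ×1.04. → 306982.2 Mb.
At 41 Mbps: 306982.2 / 41 = 7487.4 s ≈ 2.08 hours.

2.08 hours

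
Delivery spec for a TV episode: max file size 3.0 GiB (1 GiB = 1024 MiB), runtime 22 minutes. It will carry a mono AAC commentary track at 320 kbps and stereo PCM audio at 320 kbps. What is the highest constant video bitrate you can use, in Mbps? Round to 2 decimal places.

Budget: 3.0 GiB = 25769.8 Mb.
22 min = 1320 s
Total bitrate budget: 25769.8 Mb / 1320 s = 19.523 Mbps.
Audio total: 320 + 320 = 640 kbps = 0.640 Mbps.
Video: 19.523 − 0.640 = 18.883 Mbps.

18.88 Mbps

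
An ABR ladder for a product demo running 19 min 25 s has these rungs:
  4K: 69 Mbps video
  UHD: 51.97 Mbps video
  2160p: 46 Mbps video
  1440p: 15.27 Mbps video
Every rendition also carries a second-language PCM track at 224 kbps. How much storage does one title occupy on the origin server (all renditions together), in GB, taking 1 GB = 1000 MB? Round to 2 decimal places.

19 min 25 s = 1165 s
Audio: 224 kbps = 0.224 Mbps.
Sum of rendition bitrates: (69+0.224) + (51.97+0.224) + (46+0.224) + (15.27+0.224) = 183.136 Mbps.
× 1165 s = 213,353 Mb = 26,669 MB = 26.67 GB.

26.67 GB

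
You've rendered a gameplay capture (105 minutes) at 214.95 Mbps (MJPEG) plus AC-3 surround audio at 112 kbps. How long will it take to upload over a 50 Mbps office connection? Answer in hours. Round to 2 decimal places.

105 min = 6300 s
Audio: 112 kbps = 0.112 Mbps.
Total bitrate: 215.062 Mbps.
File: 215.062 Mbps × 6300 s = 1354890.6 Mb.
At 50 Mbps: 1354890.6 / 50 = 27097.8 s ≈ 7.53 hours.

7.53 hours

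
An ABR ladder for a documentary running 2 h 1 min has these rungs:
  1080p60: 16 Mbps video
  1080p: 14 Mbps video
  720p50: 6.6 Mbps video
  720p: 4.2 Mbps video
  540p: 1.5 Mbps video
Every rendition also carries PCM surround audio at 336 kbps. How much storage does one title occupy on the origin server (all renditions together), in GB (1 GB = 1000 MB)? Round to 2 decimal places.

39.91 GB

2 h 1 min = 121 min = 7260 s
Audio: 336 kbps = 0.336 Mbps.
Sum of rendition bitrates: (16+0.336) + (14+0.336) + (6.6+0.336) + (4.2+0.336) + (1.5+0.336) = 43.980 Mbps.
× 7260 s = 319,295 Mb = 39,912 MB = 39.91 GB.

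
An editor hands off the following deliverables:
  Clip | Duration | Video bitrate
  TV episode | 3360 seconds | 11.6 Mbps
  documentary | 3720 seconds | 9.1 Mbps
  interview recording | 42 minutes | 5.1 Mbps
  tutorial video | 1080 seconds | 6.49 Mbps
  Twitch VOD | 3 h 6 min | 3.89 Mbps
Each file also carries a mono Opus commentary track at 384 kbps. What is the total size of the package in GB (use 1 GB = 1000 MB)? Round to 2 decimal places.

Audio: 384 kbps = 0.384 Mbps.
TV episode: 11.984 Mbps × 3360 s = 40266.2 Mb
documentary: 9.484 Mbps × 3720 s = 35280.5 Mb
interview recording: 5.484 Mbps × 2520 s = 13819.7 Mb
tutorial video: 6.874 Mbps × 1080 s = 7423.9 Mb
Twitch VOD: 4.274 Mbps × 11160 s = 47697.8 Mb
Total: 144488.2 Mb = 18061.0 MB.
= 18.06 GB.

18.06 GB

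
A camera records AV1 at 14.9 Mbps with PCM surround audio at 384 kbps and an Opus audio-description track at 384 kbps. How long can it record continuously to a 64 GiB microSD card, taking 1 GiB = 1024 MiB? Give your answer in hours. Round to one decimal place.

9.7 hours

Audio total: 384 + 384 = 768 kbps = 0.768 Mbps.
Total bitrate: 14.9 + 0.768 = 15.668 Mbps.
Capacity: 64 GiB = 549,756 Mb.
Recording time: 549,756 / 15.668 = 35,088 s ≈ 9.75 hours.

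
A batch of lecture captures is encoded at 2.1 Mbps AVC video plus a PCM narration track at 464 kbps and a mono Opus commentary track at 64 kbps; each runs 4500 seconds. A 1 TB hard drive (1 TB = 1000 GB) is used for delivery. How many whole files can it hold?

Audio total: 464 + 64 = 528 kbps = 0.528 Mbps.
Total bitrate: 2.628 Mbps.
Per item: 2.628 Mbps × 4500 s = 11,826 Mb = 1,478 MB.
Capacity: 1 TB = 8,000,000 Mb; 676.48 items → 676 complete.

676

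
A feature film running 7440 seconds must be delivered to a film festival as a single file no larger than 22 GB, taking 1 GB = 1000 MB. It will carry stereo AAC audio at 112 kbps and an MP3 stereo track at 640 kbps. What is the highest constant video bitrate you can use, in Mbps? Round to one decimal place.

22.9 Mbps

Budget: 22 GB = 176000.0 Mb.
Total bitrate budget: 176000.0 Mb / 7440 s = 23.656 Mbps.
Audio total: 112 + 640 = 752 kbps = 0.752 Mbps.
Video: 23.656 − 0.752 = 22.904 Mbps.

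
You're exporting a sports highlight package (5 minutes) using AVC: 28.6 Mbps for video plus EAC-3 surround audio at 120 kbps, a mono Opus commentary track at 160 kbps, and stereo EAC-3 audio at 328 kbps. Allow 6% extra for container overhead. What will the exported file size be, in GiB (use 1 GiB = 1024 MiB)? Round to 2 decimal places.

5 min = 300 s
Audio total: 120 + 160 + 328 = 608 kbps = 0.608 Mbps.
Total bitrate: 28.6 + 0.608 = 29.208 Mbps.
Stream data: 29.208 Mbps × 300 s = 8762.4 Mb.
With 6% container overhead: ×1.06.
9,288 Mb = 1,161,018,000 bytes ÷ 1,073,741,824 = 1.081 GiB.

1.08 GiB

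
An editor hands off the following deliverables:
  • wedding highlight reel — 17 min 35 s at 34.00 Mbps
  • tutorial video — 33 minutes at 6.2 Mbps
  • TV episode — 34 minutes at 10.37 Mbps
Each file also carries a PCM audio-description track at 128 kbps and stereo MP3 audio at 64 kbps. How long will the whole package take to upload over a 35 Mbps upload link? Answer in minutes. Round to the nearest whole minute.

33 minutes

Audio total: 128 + 64 = 192 kbps = 0.192 Mbps.
wedding highlight reel: 34.192 Mbps × 1055 s = 36072.6 Mb
tutorial video: 6.392 Mbps × 1980 s = 12656.2 Mb
TV episode: 10.562 Mbps × 2040 s = 21546.5 Mb
Total: 70275.2 Mb = 8784.4 MB.
At 35 Mbps: 70275.2 / 35 = 2008 s ≈ 33.5 minutes.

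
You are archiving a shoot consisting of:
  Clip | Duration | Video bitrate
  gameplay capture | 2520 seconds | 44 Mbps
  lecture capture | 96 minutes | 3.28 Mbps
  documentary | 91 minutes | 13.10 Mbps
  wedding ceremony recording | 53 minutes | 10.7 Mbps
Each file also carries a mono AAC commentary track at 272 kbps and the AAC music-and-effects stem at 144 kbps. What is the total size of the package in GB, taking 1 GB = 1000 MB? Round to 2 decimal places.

Audio total: 272 + 144 = 416 kbps = 0.416 Mbps.
gameplay capture: 44.416 Mbps × 2520 s = 111928.3 Mb
lecture capture: 3.696 Mbps × 5760 s = 21289.0 Mb
documentary: 13.516 Mbps × 5460 s = 73797.4 Mb
wedding ceremony recording: 11.116 Mbps × 3180 s = 35348.9 Mb
Total: 242363.5 Mb = 30295.4 MB.
= 30.30 GB.

30.30 GB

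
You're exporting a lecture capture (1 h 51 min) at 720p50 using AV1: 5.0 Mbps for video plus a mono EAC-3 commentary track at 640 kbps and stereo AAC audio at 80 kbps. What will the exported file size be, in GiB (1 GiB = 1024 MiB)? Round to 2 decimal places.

1 h 51 min = 111 min = 6660 s
Audio total: 640 + 80 = 720 kbps = 0.720 Mbps.
Total bitrate: 5.0 + 0.720 = 5.720 Mbps.
Stream data: 5.720 Mbps × 6660 s = 38095.2 Mb.
38,095 Mb = 4,761,900,000 bytes ÷ 1,073,741,824 = 4.435 GiB.

4.43 GiB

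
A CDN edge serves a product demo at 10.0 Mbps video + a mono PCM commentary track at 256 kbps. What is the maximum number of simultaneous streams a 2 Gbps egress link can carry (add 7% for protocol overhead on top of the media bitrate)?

182

Audio: 256 kbps = 0.256 Mbps.
Per-viewer media rate: 10.256 Mbps.
On the wire with 7% overhead: 10.974 Mbps.
2 Gbps = 2,000 Mbps; 2,000 / 10.974 = 182.25 → 182 viewers.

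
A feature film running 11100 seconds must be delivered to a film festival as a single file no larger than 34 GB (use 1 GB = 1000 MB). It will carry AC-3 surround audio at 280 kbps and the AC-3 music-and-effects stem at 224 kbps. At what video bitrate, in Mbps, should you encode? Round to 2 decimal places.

Budget: 34 GB = 272000.0 Mb.
Total bitrate budget: 272000.0 Mb / 11100 s = 24.505 Mbps.
Audio total: 280 + 224 = 504 kbps = 0.504 Mbps.
Video: 24.505 − 0.504 = 24.001 Mbps.

24.00 Mbps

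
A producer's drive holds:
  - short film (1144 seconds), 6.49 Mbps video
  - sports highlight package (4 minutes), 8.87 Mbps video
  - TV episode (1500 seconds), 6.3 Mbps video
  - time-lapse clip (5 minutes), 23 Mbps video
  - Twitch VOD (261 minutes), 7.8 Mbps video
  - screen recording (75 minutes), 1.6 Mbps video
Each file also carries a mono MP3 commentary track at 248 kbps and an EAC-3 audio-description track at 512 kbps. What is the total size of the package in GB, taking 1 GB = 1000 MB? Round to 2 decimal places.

Audio total: 248 + 512 = 760 kbps = 0.760 Mbps.
short film: 7.250 Mbps × 1144 s = 8294.0 Mb
sports highlight package: 9.630 Mbps × 240 s = 2311.2 Mb
TV episode: 7.060 Mbps × 1500 s = 10590.0 Mb
time-lapse clip: 23.760 Mbps × 300 s = 7128.0 Mb
Twitch VOD: 8.560 Mbps × 15660 s = 134049.6 Mb
screen recording: 2.360 Mbps × 4500 s = 10620.0 Mb
Total: 172992.8 Mb = 21624.1 MB.
= 21.62 GB.

21.62 GB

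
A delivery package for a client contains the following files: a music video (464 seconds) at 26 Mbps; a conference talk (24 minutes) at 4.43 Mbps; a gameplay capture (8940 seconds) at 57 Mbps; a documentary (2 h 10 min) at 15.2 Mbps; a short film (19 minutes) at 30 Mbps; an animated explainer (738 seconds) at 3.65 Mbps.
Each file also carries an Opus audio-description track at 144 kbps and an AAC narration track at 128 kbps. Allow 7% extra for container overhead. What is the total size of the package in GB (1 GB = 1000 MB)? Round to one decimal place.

Audio total: 144 + 128 = 272 kbps = 0.272 Mbps.
music video: 26.272 Mbps × 464 s × 1.07 = 13043.5 Mb
conference talk: 4.702 Mbps × 1440 s × 1.07 = 7244.8 Mb
gameplay capture: 57.272 Mbps × 8940 s × 1.07 = 547852.5 Mb
documentary: 15.472 Mbps × 7800 s × 1.07 = 129129.3 Mb
short film: 30.272 Mbps × 1140 s × 1.07 = 36925.8 Mb
animated explainer: 3.922 Mbps × 738 s × 1.07 = 3097.0 Mb
Total: 737293.0 Mb = 92161.6 MB.
= 92.16 GB.

92.2 GB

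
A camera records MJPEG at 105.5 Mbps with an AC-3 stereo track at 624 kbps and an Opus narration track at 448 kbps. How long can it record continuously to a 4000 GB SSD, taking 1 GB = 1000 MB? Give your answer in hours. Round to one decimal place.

Audio total: 624 + 448 = 1072 kbps = 1.072 Mbps.
Total bitrate: 105.5 + 1.072 = 106.572 Mbps.
Capacity: 4000 GB = 32,000,000 Mb.
Recording time: 32,000,000 / 106.572 = 300,266 s ≈ 83.4 hours.

83.4 hours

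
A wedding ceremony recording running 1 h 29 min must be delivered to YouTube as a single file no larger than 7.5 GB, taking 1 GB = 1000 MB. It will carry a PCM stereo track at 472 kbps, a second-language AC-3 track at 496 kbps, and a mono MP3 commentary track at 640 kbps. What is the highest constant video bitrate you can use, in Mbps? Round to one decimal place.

9.6 Mbps

Budget: 7.5 GB = 60000.0 Mb.
1 h 29 min = 89 min = 5340 s
Total bitrate budget: 60000.0 Mb / 5340 s = 11.236 Mbps.
Audio total: 472 + 496 + 640 = 1608 kbps = 1.608 Mbps.
Video: 11.236 − 1.608 = 9.628 Mbps.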